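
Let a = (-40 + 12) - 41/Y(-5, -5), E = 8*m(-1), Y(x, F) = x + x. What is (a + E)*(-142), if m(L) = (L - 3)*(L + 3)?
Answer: 62409/5 ≈ 12482.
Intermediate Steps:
Y(x, F) = 2*x
m(L) = (-3 + L)*(3 + L)
E = -64 (E = 8*(-9 + (-1)²) = 8*(-9 + 1) = 8*(-8) = -64)
a = -239/10 (a = (-40 + 12) - 41/(2*(-5)) = -28 - 41/(-10) = -28 - 41*(-⅒) = -28 + 41/10 = -239/10 ≈ -23.900)
(a + E)*(-142) = (-239/10 - 64)*(-142) = -879/10*(-142) = 62409/5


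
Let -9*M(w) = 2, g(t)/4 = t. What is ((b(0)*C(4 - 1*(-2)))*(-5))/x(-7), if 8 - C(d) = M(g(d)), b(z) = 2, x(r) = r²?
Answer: -740/441 ≈ -1.6780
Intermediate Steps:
g(t) = 4*t
M(w) = -2/9 (M(w) = -⅑*2 = -2/9)
C(d) = 74/9 (C(d) = 8 - 1*(-2/9) = 8 + 2/9 = 74/9)
((b(0)*C(4 - 1*(-2)))*(-5))/x(-7) = ((2*(74/9))*(-5))/((-7)²) = ((148/9)*(-5))/49 = -740/9*1/49 = -740/441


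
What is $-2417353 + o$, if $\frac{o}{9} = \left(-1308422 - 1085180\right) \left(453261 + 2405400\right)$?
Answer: $-61582472599651$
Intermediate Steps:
$o = -61582470182298$ ($o = 9 \left(-1308422 - 1085180\right) \left(453261 + 2405400\right) = 9 \left(\left(-2393602\right) 2858661\right) = 9 \left(-6842496686922\right) = -61582470182298$)
$-2417353 + o = -2417353 - 61582470182298 = -61582472599651$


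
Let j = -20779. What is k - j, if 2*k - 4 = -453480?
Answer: -205959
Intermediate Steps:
k = -226738 (k = 2 + (1/2)*(-453480) = 2 - 226740 = -226738)
k - j = -226738 - 1*(-20779) = -226738 + 20779 = -205959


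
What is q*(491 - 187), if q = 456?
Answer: 138624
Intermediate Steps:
q*(491 - 187) = 456*(491 - 187) = 456*304 = 138624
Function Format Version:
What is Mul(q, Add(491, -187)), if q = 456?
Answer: 138624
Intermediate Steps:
Mul(q, Add(491, -187)) = Mul(456, Add(491, -187)) = Mul(456, 304) = 138624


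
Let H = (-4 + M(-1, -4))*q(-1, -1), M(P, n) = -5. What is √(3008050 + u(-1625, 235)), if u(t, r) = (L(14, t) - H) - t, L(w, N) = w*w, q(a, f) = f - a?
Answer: √3009871 ≈ 1734.9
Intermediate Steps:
H = 0 (H = (-4 - 5)*(-1 - 1*(-1)) = -9*(-1 + 1) = -9*0 = 0)
L(w, N) = w²
u(t, r) = 196 - t (u(t, r) = (14² - 1*0) - t = (196 + 0) - t = 196 - t)
√(3008050 + u(-1625, 235)) = √(3008050 + (196 - 1*(-1625))) = √(3008050 + (196 + 1625)) = √(3008050 + 1821) = √3009871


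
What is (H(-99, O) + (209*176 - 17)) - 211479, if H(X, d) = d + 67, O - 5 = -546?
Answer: -175186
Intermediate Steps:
O = -541 (O = 5 - 546 = -541)
H(X, d) = 67 + d
(H(-99, O) + (209*176 - 17)) - 211479 = ((67 - 541) + (209*176 - 17)) - 211479 = (-474 + (36784 - 17)) - 211479 = (-474 + 36767) - 211479 = 36293 - 211479 = -175186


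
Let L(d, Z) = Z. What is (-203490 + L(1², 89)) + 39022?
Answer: -164379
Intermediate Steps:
(-203490 + L(1², 89)) + 39022 = (-203490 + 89) + 39022 = -203401 + 39022 = -164379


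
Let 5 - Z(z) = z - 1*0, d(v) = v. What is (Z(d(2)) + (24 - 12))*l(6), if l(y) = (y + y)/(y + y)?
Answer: 15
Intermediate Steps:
Z(z) = 5 - z (Z(z) = 5 - (z - 1*0) = 5 - (z + 0) = 5 - z)
l(y) = 1 (l(y) = (2*y)/((2*y)) = (2*y)*(1/(2*y)) = 1)
(Z(d(2)) + (24 - 12))*l(6) = ((5 - 1*2) + (24 - 12))*1 = ((5 - 2) + 12)*1 = (3 + 12)*1 = 15*1 = 15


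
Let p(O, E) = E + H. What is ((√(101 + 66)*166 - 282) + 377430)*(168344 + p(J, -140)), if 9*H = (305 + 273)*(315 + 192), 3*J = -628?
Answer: 75717992504 + 99980804*√167/3 ≈ 7.6149e+10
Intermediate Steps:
J = -628/3 (J = (⅓)*(-628) = -628/3 ≈ -209.33)
H = 97682/3 (H = ((305 + 273)*(315 + 192))/9 = (578*507)/9 = (⅑)*293046 = 97682/3 ≈ 32561.)
p(O, E) = 97682/3 + E (p(O, E) = E + 97682/3 = 97682/3 + E)
((√(101 + 66)*166 - 282) + 377430)*(168344 + p(J, -140)) = ((√(101 + 66)*166 - 282) + 377430)*(168344 + (97682/3 - 140)) = ((√167*166 - 282) + 377430)*(168344 + 97262/3) = ((166*√167 - 282) + 377430)*(602294/3) = ((-282 + 166*√167) + 377430)*(602294/3) = (377148 + 166*√167)*(602294/3) = 75717992504 + 99980804*√167/3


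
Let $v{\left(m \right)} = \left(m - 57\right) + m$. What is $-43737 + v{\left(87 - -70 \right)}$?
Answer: $-43480$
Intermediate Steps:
$v{\left(m \right)} = -57 + 2 m$ ($v{\left(m \right)} = \left(-57 + m\right) + m = -57 + 2 m$)
$-43737 + v{\left(87 - -70 \right)} = -43737 - \left(57 - 2 \left(87 - -70\right)\right) = -43737 - \left(57 - 2 \left(87 + 70\right)\right) = -43737 + \left(-57 + 2 \cdot 157\right) = -43737 + \left(-57 + 314\right) = -43737 + 257 = -43480$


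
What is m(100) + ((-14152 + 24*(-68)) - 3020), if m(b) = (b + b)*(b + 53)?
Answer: 11796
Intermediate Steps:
m(b) = 2*b*(53 + b) (m(b) = (2*b)*(53 + b) = 2*b*(53 + b))
m(100) + ((-14152 + 24*(-68)) - 3020) = 2*100*(53 + 100) + ((-14152 + 24*(-68)) - 3020) = 2*100*153 + ((-14152 - 1632) - 3020) = 30600 + (-15784 - 3020) = 30600 - 18804 = 11796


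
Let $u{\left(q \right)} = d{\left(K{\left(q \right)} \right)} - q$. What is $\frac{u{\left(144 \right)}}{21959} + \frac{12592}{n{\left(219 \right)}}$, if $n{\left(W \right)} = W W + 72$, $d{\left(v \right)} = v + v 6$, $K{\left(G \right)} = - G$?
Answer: $\frac{221173712}{1054756647} \approx 0.20969$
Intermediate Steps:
$d{\left(v \right)} = 7 v$ ($d{\left(v \right)} = v + 6 v = 7 v$)
$u{\left(q \right)} = - 8 q$ ($u{\left(q \right)} = 7 \left(- q\right) - q = - 7 q - q = - 8 q$)
$n{\left(W \right)} = 72 + W^{2}$ ($n{\left(W \right)} = W^{2} + 72 = 72 + W^{2}$)
$\frac{u{\left(144 \right)}}{21959} + \frac{12592}{n{\left(219 \right)}} = \frac{\left(-8\right) 144}{21959} + \frac{12592}{72 + 219^{2}} = \left(-1152\right) \frac{1}{21959} + \frac{12592}{72 + 47961} = - \frac{1152}{21959} + \frac{12592}{48033} = \frac{221173712}{1054756647}$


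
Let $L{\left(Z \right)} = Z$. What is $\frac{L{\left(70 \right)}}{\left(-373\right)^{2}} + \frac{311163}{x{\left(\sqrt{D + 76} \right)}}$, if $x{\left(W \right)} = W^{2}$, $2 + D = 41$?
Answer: $\frac{43291805077}{15999835} \approx 2705.8$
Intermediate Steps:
$D = 39$ ($D = -2 + 41 = 39$)
$\frac{L{\left(70 \right)}}{\left(-373\right)^{2}} + \frac{311163}{x{\left(\sqrt{D + 76} \right)}} = \frac{70}{\left(-373\right)^{2}} + \frac{311163}{\left(\sqrt{39 + 76}\right)^{2}} = \frac{70}{139129} + \frac{311163}{\left(\sqrt{115}\right)^{2}} = 70 \cdot \frac{1}{139129} + \frac{311163}{115} = \frac{70}{139129} + 311163 \cdot \frac{1}{115} = \frac{70}{139129} + \frac{311163}{115} = \frac{43291805077}{15999835}$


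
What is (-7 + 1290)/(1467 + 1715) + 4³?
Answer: 204931/3182 ≈ 64.403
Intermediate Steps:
(-7 + 1290)/(1467 + 1715) + 4³ = 1283/3182 + 64 = 204931/3182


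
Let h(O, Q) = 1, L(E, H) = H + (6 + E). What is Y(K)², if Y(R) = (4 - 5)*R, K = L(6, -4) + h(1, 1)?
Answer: 81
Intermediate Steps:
L(E, H) = 6 + E + H
K = 9 (K = (6 + 6 - 4) + 1 = 8 + 1 = 9)
Y(R) = -R
Y(K)² = (-1*9)² = (-9)² = 81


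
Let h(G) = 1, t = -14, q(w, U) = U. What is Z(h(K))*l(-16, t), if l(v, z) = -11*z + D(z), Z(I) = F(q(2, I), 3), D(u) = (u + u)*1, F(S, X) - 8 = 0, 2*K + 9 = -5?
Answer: 1008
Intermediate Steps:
K = -7 (K = -9/2 + (1/2)*(-5) = -9/2 - 5/2 = -7)
F(S, X) = 8 (F(S, X) = 8 + 0 = 8)
D(u) = 2*u (D(u) = (2*u)*1 = 2*u)
Z(I) = 8
l(v, z) = -9*z (l(v, z) = -11*z + 2*z = -9*z)
Z(h(K))*l(-16, t) = 8*(-9*(-14)) = 8*126 = 1008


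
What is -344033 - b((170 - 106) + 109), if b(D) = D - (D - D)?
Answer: -344206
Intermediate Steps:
b(D) = D (b(D) = D - 1*0 = D + 0 = D)
-344033 - b((170 - 106) + 109) = -344033 - ((170 - 106) + 109) = -344033 - (64 + 109) = -344033 - 1*173 = -344033 - 173 = -344206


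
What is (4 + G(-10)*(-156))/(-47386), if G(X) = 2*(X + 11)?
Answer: 154/23693 ≈ 0.0064998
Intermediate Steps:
G(X) = 22 + 2*X (G(X) = 2*(11 + X) = 22 + 2*X)
(4 + G(-10)*(-156))/(-47386) = (4 + (22 + 2*(-10))*(-156))/(-47386) = (4 + (22 - 20)*(-156))*(-1/47386) = (4 + 2*(-156))*(-1/47386) = (4 - 312)*(-1/47386) = -308*(-1/47386) = 154/23693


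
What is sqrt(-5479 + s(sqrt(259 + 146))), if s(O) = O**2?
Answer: I*sqrt(5074) ≈ 71.232*I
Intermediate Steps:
sqrt(-5479 + s(sqrt(259 + 146))) = sqrt(-5479 + (sqrt(259 + 146))**2) = sqrt(-5479 + (sqrt(405))**2) = sqrt(-5479 + (9*sqrt(5))**2) = sqrt(-5479 + 405) = sqrt(-5074) = I*sqrt(5074)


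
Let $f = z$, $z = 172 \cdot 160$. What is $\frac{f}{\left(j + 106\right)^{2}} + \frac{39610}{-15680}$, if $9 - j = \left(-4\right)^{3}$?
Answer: $- \frac{83763041}{50240288} \approx -1.6672$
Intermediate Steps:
$z = 27520$
$f = 27520$
$j = 73$ ($j = 9 - \left(-4\right)^{3} = 9 - -64 = 9 + 64 = 73$)
$\frac{f}{\left(j + 106\right)^{2}} + \frac{39610}{-15680} = \frac{27520}{\left(73 + 106\right)^{2}} + \frac{39610}{-15680} = \frac{27520}{179^{2}} + 39610 \left(- \frac{1}{15680}\right) = \frac{27520}{32041} - \frac{3961}{1568} = - \frac{83763041}{50240288}$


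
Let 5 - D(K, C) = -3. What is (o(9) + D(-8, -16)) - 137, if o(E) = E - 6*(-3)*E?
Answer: 42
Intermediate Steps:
D(K, C) = 8 (D(K, C) = 5 - 1*(-3) = 5 + 3 = 8)
o(E) = 19*E (o(E) = E - (-18)*E = E + 18*E = 19*E)
(o(9) + D(-8, -16)) - 137 = (19*9 + 8) - 137 = (171 + 8) - 137 = 179 - 137 = 42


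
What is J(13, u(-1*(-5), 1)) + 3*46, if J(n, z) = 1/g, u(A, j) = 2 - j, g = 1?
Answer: 139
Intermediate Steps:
J(n, z) = 1 (J(n, z) = 1/1 = 1)
J(13, u(-1*(-5), 1)) + 3*46 = 1 + 3*46 = 1 + 138 = 139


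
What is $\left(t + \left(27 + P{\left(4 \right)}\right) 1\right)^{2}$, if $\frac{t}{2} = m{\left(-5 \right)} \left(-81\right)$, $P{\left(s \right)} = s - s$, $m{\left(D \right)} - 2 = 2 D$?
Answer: $1750329$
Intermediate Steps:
$m{\left(D \right)} = 2 + 2 D$
$P{\left(s \right)} = 0$
$t = 1296$ ($t = 2 \left(2 + 2 \left(-5\right)\right) \left(-81\right) = 2 \left(2 - 10\right) \left(-81\right) = 2 \left(\left(-8\right) \left(-81\right)\right) = 2 \cdot 648 = 1296$)
$\left(t + \left(27 + P{\left(4 \right)}\right) 1\right)^{2} = \left(1296 + \left(27 + 0\right) 1\right)^{2} = \left(1296 + 27 \cdot 1\right)^{2} = \left(1296 + 27\right)^{2} = 1323^{2} = 1750329$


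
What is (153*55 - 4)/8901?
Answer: 8411/8901 ≈ 0.94495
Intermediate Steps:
(153*55 - 4)/8901 = (8415 - 4)*(1/8901) = 8411*(1/8901) = 8411/8901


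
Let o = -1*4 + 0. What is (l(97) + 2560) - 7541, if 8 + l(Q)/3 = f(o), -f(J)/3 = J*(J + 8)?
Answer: -4861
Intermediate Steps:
o = -4 (o = -4 + 0 = -4)
f(J) = -3*J*(8 + J) (f(J) = -3*J*(J + 8) = -3*J*(8 + J))
l(Q) = 120 (l(Q) = -24 + 3*(-3*(-4)*(8 - 4)) = -24 + 3*(-3*(-4)*4) = -24 + 3*48 = -24 + 144 = 120)
(l(97) + 2560) - 7541 = (120 + 2560) - 7541 = 2680 - 7541 = -4861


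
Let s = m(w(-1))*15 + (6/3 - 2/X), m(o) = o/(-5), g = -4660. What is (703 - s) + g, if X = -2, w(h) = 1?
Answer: -3957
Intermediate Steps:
m(o) = -o/5 (m(o) = o*(-⅕) = -o/5)
s = 0 (s = -⅕*1*15 + (6/3 - 2/(-2)) = -⅕*15 + (6*(⅓) - 2*(-½)) = -3 + (2 + 1) = -3 + 3 = 0)
(703 - s) + g = (703 - 1*0) - 4660 = (703 + 0) - 4660 = 703 - 4660 = -3957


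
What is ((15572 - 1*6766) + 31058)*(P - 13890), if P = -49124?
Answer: -2511990096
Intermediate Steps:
((15572 - 1*6766) + 31058)*(P - 13890) = ((15572 - 1*6766) + 31058)*(-49124 - 13890) = ((15572 - 6766) + 31058)*(-63014) = (8806 + 31058)*(-63014) = 39864*(-63014) = -2511990096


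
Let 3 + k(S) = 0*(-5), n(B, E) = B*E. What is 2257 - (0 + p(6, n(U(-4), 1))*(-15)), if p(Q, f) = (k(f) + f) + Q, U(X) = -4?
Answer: 2242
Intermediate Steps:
k(S) = -3 (k(S) = -3 + 0*(-5) = -3 + 0 = -3)
p(Q, f) = -3 + Q + f (p(Q, f) = (-3 + f) + Q = -3 + Q + f)
2257 - (0 + p(6, n(U(-4), 1))*(-15)) = 2257 - (0 + (-3 + 6 - 4*1)*(-15)) = 2257 - (0 + (-3 + 6 - 4)*(-15)) = 2257 - (0 - 1*(-15)) = 2257 - (0 + 15) = 2257 - 1*15 = 2257 - 15 = 2242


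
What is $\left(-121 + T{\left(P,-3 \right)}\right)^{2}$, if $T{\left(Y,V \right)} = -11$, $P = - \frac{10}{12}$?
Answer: $17424$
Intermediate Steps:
$P = - \frac{5}{6}$ ($P = \left(-10\right) \frac{1}{12} = - \frac{5}{6} \approx -0.83333$)
$\left(-121 + T{\left(P,-3 \right)}\right)^{2} = \left(-121 - 11\right)^{2} = \left(-132\right)^{2} = 17424$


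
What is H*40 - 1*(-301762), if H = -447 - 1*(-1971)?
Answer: 362722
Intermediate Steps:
H = 1524 (H = -447 + 1971 = 1524)
H*40 - 1*(-301762) = 1524*40 - 1*(-301762) = 60960 + 301762 = 362722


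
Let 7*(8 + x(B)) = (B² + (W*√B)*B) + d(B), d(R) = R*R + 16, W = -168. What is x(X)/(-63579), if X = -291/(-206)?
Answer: 764039/9443134554 + 582*√59946/224836537 ≈ 0.00071469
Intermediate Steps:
d(R) = 16 + R² (d(R) = R² + 16 = 16 + R²)
X = 291/206 (X = -291*(-1/206) = 291/206 ≈ 1.4126)
x(B) = -40/7 - 24*B^(3/2) + 2*B²/7 (x(B) = -8 + ((B² + (-168*√B)*B) + (16 + B²))/7 = -8 + ((B² - 168*B^(3/2)) + (16 + B²))/7 = -8 + (16 - 168*B^(3/2) + 2*B²)/7 = -8 + (16/7 - 24*B^(3/2) + 2*B²/7) = -40/7 - 24*B^(3/2) + 2*B²/7)
x(X)/(-63579) = (-40/7 - 1746*√59946/10609 + 2*(291/206)²/7)/(-63579) = (-40/7 - 1746*√59946/10609 + (2/7)*(84681/42436))*(-1/63579) = (-40/7 - 1746*√59946/10609 + 84681/148526)*(-1/63579) = (-764039/148526 - 1746*√59946/10609)*(-1/63579) = 764039/9443134554 + 582*√59946/224836537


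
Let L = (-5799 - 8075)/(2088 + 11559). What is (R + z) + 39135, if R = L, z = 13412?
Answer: 717095035/13647 ≈ 52546.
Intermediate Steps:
L = -13874/13647 ≈ -1.0166
R = -13874/13647 ≈ -1.0166
(R + z) + 39135 = (-13874/13647 + 13412) + 39135 = 183019690/13647 + 39135 = 717095035/13647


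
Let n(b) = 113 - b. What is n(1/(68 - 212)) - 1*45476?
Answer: -6532271/144 ≈ -45363.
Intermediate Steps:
n(1/(68 - 212)) - 1*45476 = (113 - 1/(68 - 212)) - 1*45476 = (113 - 1/(-144)) - 45476 = (113 - 1*(-1/144)) - 45476 = (113 + 1/144) - 45476 = 16273/144 - 45476 = -6532271/144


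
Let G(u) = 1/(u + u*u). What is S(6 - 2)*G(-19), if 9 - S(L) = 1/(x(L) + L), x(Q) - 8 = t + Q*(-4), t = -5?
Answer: 41/1539 ≈ 0.026641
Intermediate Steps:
x(Q) = 3 - 4*Q (x(Q) = 8 + (-5 + Q*(-4)) = 8 + (-5 - 4*Q) = 3 - 4*Q)
G(u) = 1/(u + u**2)
S(L) = 9 - 1/(3 - 3*L) (S(L) = 9 - 1/((3 - 4*L) + L) = 9 - 1/(3 - 3*L))
S(6 - 2)*G(-19) = ((-26 + 27*(6 - 2))/(3*(-1 + (6 - 2))))*(1/((-19)*(1 - 19))) = ((-26 + 27*4)/(3*(-1 + 4)))*(-1/19/(-18)) = ((1/3)*(-26 + 108)/3)*(-1/19*(-1/18)) = ((1/3)*(1/3)*82)*(1/342) = (82/9)*(1/342) = 41/1539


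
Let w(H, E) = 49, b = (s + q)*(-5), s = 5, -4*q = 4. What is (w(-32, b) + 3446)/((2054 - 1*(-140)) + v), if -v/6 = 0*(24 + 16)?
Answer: 3495/2194 ≈ 1.5930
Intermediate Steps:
q = -1 (q = -1/4*4 = -1)
v = 0 (v = -0*(24 + 16) = -0*40 = -6*0 = 0)
b = -20 (b = (5 - 1)*(-5) = 4*(-5) = -20)
(w(-32, b) + 3446)/((2054 - 1*(-140)) + v) = (49 + 3446)/((2054 - 1*(-140)) + 0) = 3495/((2054 + 140) + 0) = 3495/(2194 + 0) = 3495/2194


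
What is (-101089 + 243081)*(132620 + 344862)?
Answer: 67798624144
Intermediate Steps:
(-101089 + 243081)*(132620 + 344862) = 141992*477482 = 67798624144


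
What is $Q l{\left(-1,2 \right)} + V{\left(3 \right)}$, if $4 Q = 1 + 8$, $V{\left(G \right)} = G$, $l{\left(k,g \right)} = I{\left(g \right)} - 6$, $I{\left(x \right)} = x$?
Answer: $-6$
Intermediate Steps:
$l{\left(k,g \right)} = -6 + g$ ($l{\left(k,g \right)} = g - 6 = -6 + g$)
$Q = \frac{9}{4}$ ($Q = \frac{1 + 8}{4} = \frac{1}{4} \cdot 9 = \frac{9}{4} \approx 2.25$)
$Q l{\left(-1,2 \right)} + V{\left(3 \right)} = \frac{9 \left(-6 + 2\right)}{4} + 3 = \frac{9}{4} \left(-4\right) + 3 = -9 + 3 = -6$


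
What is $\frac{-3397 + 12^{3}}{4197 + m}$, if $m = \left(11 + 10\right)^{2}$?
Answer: $- \frac{1669}{4638} \approx -0.35985$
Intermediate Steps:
$m = 441$ ($m = 21^{2} = 441$)
$\frac{-3397 + 12^{3}}{4197 + m} = \frac{-3397 + 12^{3}}{4197 + 441} = \frac{-3397 + 1728}{4638} = \left(-1669\right) \frac{1}{4638} = - \frac{1669}{4638}$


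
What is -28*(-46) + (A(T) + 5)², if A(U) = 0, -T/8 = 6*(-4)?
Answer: 1313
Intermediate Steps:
T = 192 (T = -48*(-4) = -8*(-24) = 192)
-28*(-46) + (A(T) + 5)² = -28*(-46) + (0 + 5)² = 1288 + 5² = 1288 + 25 = 1313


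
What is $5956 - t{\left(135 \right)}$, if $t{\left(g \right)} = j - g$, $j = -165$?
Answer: $6256$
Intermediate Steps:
$t{\left(g \right)} = -165 - g$
$5956 - t{\left(135 \right)} = 5956 - \left(-165 - 135\right) = 5956 - -300 = 5956 + 300 = 6256$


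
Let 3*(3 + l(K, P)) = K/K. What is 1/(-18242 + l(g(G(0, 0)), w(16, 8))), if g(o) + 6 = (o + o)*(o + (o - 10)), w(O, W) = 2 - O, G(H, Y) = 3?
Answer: -3/54734 ≈ -5.4811e-5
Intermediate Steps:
g(o) = -6 + 2*o*(-10 + 2*o) (g(o) = -6 + (o + o)*(o + (o - 10)) = -6 + (2*o)*(o + (-10 + o)) = -6 + (2*o)*(-10 + 2*o) = -6 + 2*o*(-10 + 2*o))
l(K, P) = -8/3 (l(K, P) = -3 + (K/K)/3 = -3 + (⅓)*1 = -3 + ⅓ = -8/3)
1/(-18242 + l(g(G(0, 0)), w(16, 8))) = 1/(-18242 - 8/3) = 1/(-54734/3) = -3/54734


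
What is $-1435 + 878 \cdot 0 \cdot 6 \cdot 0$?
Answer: $-1435$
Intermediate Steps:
$-1435 + 878 \cdot 0 \cdot 6 \cdot 0 = -1435 + 878 \cdot 0 \cdot 0 = -1435 + 878 \cdot 0 = -1435 + 0 = -1435$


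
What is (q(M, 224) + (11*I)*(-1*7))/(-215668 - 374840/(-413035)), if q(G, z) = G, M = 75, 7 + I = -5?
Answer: -82524393/17815611508 ≈ -0.0046321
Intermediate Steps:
I = -12 (I = -7 - 5 = -12)
(q(M, 224) + (11*I)*(-1*7))/(-215668 - 374840/(-413035)) = (75 + (11*(-12))*(-1*7))/(-215668 - 374840/(-413035)) = (75 - 132*(-7))/(-215668 - 374840*(-1/413035)) = (75 + 924)/(-215668 + 74968/82607) = 999/(-17815611508/82607) = 999*(-82607/17815611508) = -82524393/17815611508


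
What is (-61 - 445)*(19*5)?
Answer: -48070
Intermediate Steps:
(-61 - 445)*(19*5) = -506*95 = -48070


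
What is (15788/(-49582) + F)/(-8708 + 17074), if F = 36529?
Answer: 905582545/207401506 ≈ 4.3663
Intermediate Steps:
(15788/(-49582) + F)/(-8708 + 17074) = (15788/(-49582) + 36529)/(-8708 + 17074) = (15788*(-1/49582) + 36529)/8366 = (-7894/24791 + 36529)*(1/8366) = (905582545/24791)*(1/8366) = 905582545/207401506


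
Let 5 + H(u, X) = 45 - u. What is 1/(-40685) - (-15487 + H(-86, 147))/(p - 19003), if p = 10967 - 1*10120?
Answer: -624980441/738676860 ≈ -0.84608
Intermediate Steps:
H(u, X) = 40 - u (H(u, X) = -5 + (45 - u) = 40 - u)
p = 847 (p = 10967 - 10120 = 847)
1/(-40685) - (-15487 + H(-86, 147))/(p - 19003) = 1/(-40685) - (-15487 + (40 - 1*(-86)))/(847 - 19003) = -1/40685 - (-15487 + (40 + 86))/(-18156) = -1/40685 - (-15487 + 126)*(-1)/18156 = -1/40685 - (-15361)*(-1)/18156 = -1/40685 - 1*15361/18156 = -1/40685 - 15361/18156 = -624980441/738676860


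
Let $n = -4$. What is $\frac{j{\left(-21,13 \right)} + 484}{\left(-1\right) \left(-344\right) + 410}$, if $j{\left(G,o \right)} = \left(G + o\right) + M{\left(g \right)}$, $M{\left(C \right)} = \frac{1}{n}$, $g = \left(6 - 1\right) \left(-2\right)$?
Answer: $\frac{1903}{3016} \approx 0.63097$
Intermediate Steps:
$g = -10$ ($g = 5 \left(-2\right) = -10$)
$M{\left(C \right)} = - \frac{1}{4}$ ($M{\left(C \right)} = \frac{1}{-4} = - \frac{1}{4}$)
$j{\left(G,o \right)} = - \frac{1}{4} + G + o$ ($j{\left(G,o \right)} = \left(G + o\right) - \frac{1}{4} = - \frac{1}{4} + G + o$)
$\frac{j{\left(-21,13 \right)} + 484}{\left(-1\right) \left(-344\right) + 410} = \frac{\left(- \frac{1}{4} - 21 + 13\right) + 484}{\left(-1\right) \left(-344\right) + 410} = \frac{- \frac{33}{4} + 484}{344 + 410} = \frac{1903}{4 \cdot 754} = \frac{1903}{4} \cdot \frac{1}{754} = \frac{1903}{3016}$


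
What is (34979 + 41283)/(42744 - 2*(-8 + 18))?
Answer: 38131/21362 ≈ 1.7850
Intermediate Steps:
(34979 + 41283)/(42744 - 2*(-8 + 18)) = 76262/(42744 - 2*10) = 76262/(42744 - 20) = 76262/42724 = 76262*(1/42724) = 38131/21362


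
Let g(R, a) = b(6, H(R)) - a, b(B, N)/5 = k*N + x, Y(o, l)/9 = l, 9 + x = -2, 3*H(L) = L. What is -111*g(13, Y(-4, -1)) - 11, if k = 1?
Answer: 2690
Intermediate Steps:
H(L) = L/3
x = -11 (x = -9 - 2 = -11)
Y(o, l) = 9*l
b(B, N) = -55 + 5*N (b(B, N) = 5*(1*N - 11) = 5*(N - 11) = 5*(-11 + N) = -55 + 5*N)
g(R, a) = -55 - a + 5*R/3 (g(R, a) = (-55 + 5*(R/3)) - a = (-55 + 5*R/3) - a = -55 - a + 5*R/3)
-111*g(13, Y(-4, -1)) - 11 = -111*(-55 - 9*(-1) + (5/3)*13) - 11 = -111*(-55 - 1*(-9) + 65/3) - 11 = -111*(-55 + 9 + 65/3) - 11 = -111*(-73/3) - 11 = 2701 - 11 = 2690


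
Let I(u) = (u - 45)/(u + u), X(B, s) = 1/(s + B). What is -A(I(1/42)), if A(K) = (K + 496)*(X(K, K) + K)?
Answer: -3200785731/7556 ≈ -4.2361e+5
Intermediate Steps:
X(B, s) = 1/(B + s)
I(u) = (-45 + u)/(2*u) (I(u) = (-45 + u)/((2*u)) = (-45 + u)*(1/(2*u)) = (-45 + u)/(2*u))
A(K) = (496 + K)*(K + 1/(2*K)) (A(K) = (K + 496)*(1/(K + K) + K) = (496 + K)*(1/(2*K) + K) = (496 + K)*(K + 1/(2*K)))
-A(I(1/42)) = -(½ + ((-45 + 1/42)/(2*(1/42)))² + 248/(((-45 + 1/42)/(2*(1/42)))) + 496*((-45 + 1/42)/(2*(1/42)))) = -(½ + ((½)*42*(-1889/42))² + 248/(((½)*42*(-1889/42))) + 496*((½)*42*(-1889/42))) = -(½ + (-1889/2)² + 248/(-1889/2) + 496*(-1889/2)) = -(½ + 3568321/4 + 248*(-2/1889) - 468472) = -(½ + 3568321/4 - 496/1889 - 468472) = -1*3200785731/7556 = -3200785731/7556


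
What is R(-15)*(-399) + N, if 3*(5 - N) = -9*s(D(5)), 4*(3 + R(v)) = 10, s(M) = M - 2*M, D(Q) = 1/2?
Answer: 203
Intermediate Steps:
D(Q) = 1/2 (D(Q) = 1*(1/2) = 1/2)
s(M) = -M
R(v) = -1/2 (R(v) = -3 + (1/4)*10 = -3 + 5/2 = -1/2)
N = 7/2 (N = 5 - (-3)*(-1*1/2) = 5 - (-3)*(-1)/2 = 5 - 1/3*9/2 = 5 - 3/2 = 7/2 ≈ 3.5000)
R(-15)*(-399) + N = -1/2*(-399) + 7/2 = 399/2 + 7/2 = 203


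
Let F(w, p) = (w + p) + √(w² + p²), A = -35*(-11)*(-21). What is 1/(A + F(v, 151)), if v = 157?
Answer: -7777/60434279 - 5*√1898/60434279 ≈ -0.00013229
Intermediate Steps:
A = -8085 (A = 385*(-21) = -8085)
F(w, p) = p + w + √(p² + w²) (F(w, p) = (p + w) + √(p² + w²) = p + w + √(p² + w²))
1/(A + F(v, 151)) = 1/(-8085 + (151 + 157 + √(151² + 157²))) = 1/(-8085 + (151 + 157 + √(22801 + 24649))) = 1/(-8085 + (151 + 157 + √47450)) = 1/(-8085 + (151 + 157 + 5*√1898)) = 1/(-8085 + (308 + 5*√1898)) = 1/(-7777 + 5*√1898)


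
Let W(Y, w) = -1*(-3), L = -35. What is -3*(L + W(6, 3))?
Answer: 96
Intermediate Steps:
W(Y, w) = 3
-3*(L + W(6, 3)) = -3*(-35 + 3) = -3*(-32) = 96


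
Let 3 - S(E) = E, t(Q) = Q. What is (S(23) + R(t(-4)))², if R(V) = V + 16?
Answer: 64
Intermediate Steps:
S(E) = 3 - E
R(V) = 16 + V
(S(23) + R(t(-4)))² = ((3 - 1*23) + (16 - 4))² = ((3 - 23) + 12)² = (-20 + 12)² = (-8)² = 64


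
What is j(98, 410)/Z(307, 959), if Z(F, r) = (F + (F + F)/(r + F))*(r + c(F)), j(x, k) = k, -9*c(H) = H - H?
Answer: 129765/93328921 ≈ 0.0013904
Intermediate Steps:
c(H) = 0 (c(H) = -(H - H)/9 = -⅑*0 = 0)
Z(F, r) = r*(F + 2*F/(F + r)) (Z(F, r) = (F + (F + F)/(r + F))*(r + 0) = (F + (2*F)/(F + r))*r = (F + 2*F/(F + r))*r = r*(F + 2*F/(F + r)))
j(98, 410)/Z(307, 959) = 410/((307*959*(2 + 307 + 959)/(307 + 959))) = 410/((307*959*1268/1266)) = 410/((307*959*(1/1266)*1268)) = 410/(186657842/633) = 410*(633/186657842) = 129765/93328921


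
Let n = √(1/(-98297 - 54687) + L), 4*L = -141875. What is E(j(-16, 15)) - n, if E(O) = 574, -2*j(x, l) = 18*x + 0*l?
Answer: 574 - I*√207528580745746/76492 ≈ 574.0 - 188.33*I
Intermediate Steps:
j(x, l) = -9*x (j(x, l) = -(18*x + 0*l)/2 = -(18*x + 0)/2 = -9*x)
L = -141875/4 (L = (¼)*(-141875) = -141875/4 ≈ -35469.)
n = I*√207528580745746/76492 (n = √(1/(-98297 - 54687) - 141875/4) = √(1/(-152984) - 141875/4) = √(-1/152984 - 141875/4) = √(-5426151251/152984) = I*√207528580745746/76492 ≈ 188.33*I)
E(j(-16, 15)) - n = 574 - I*√207528580745746/76492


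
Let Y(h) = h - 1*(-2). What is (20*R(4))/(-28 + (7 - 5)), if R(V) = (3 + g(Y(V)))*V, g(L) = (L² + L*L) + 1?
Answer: -3040/13 ≈ -233.85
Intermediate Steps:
Y(h) = 2 + h (Y(h) = h + 2 = 2 + h)
g(L) = 1 + 2*L² (g(L) = (L² + L²) + 1 = 2*L² + 1 = 1 + 2*L²)
R(V) = V*(4 + 2*(2 + V)²) (R(V) = (3 + (1 + 2*(2 + V)²))*V = (4 + 2*(2 + V)²)*V = V*(4 + 2*(2 + V)²))
(20*R(4))/(-28 + (7 - 5)) = (20*(2*4*(2 + (2 + 4)²)))/(-28 + (7 - 5)) = (20*(2*4*(2 + 6²)))/(-28 + 2) = (20*(2*4*(2 + 36)))/(-26) = (20*(2*4*38))*(-1/26) = (20*304)*(-1/26) = 6080*(-1/26) = -3040/13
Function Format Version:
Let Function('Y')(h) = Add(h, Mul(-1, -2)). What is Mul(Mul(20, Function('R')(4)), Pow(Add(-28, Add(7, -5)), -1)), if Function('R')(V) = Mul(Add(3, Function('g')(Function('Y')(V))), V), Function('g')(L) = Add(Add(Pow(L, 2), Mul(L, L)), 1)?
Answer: Rational(-3040, 13) ≈ -233.85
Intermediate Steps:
Function('Y')(h) = Add(2, h) (Function('Y')(h) = Add(h, 2) = Add(2, h))
Function('g')(L) = Add(1, Mul(2, Pow(L, 2))) (Function('g')(L) = Add(Add(Pow(L, 2), Pow(L, 2)), 1) = Add(Mul(2, Pow(L, 2)), 1) = Add(1, Mul(2, Pow(L, 2))))
Function('R')(V) = Mul(V, Add(4, Mul(2, Pow(Add(2, V), 2)))) (Function('R')(V) = Mul(Add(3, Add(1, Mul(2, Pow(Add(2, V), 2)))), V) = Mul(Add(4, Mul(2, Pow(Add(2, V), 2))), V) = Mul(V, Add(4, Mul(2, Pow(Add(2, V), 2)))))
Mul(Mul(20, Function('R')(4)), Pow(Add(-28, Add(7, -5)), -1)) = Mul(Mul(20, Mul(2, 4, Add(2, Pow(Add(2, 4), 2)))), Pow(Add(-28, Add(7, -5)), -1)) = Mul(Mul(20, Mul(2, 4, Add(2, Pow(6, 2)))), Pow(Add(-28, 2), -1)) = Mul(Mul(20, Mul(2, 4, Add(2, 36))), Pow(-26, -1)) = Mul(Mul(20, Mul(2, 4, 38)), Rational(-1, 26)) = Mul(Mul(20, 304), Rational(-1, 26)) = Mul(6080, Rational(-1, 26)) = Rational(-3040, 13)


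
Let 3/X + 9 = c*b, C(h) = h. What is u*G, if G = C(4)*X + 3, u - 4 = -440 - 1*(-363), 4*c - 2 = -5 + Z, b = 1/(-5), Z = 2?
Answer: -21681/179 ≈ -121.12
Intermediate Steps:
b = -⅕ ≈ -0.20000
c = -¼ (c = ½ + (-5 + 2)/4 = ½ + (¼)*(-3) = ½ - ¾ = -¼ ≈ -0.25000)
X = -60/179 (X = 3/(-9 - ¼*(-⅕)) = 3/(-9 + 1/20) = 3/(-179/20) = 3*(-20/179) = -60/179 ≈ -0.33520)
u = -73 (u = 4 + (-440 - 1*(-363)) = 4 + (-440 + 363) = 4 - 77 = -73)
G = 297/179 (G = 4*(-60/179) + 3 = -240/179 + 3 = 297/179 ≈ 1.6592)
u*G = -73*297/179 = -21681/179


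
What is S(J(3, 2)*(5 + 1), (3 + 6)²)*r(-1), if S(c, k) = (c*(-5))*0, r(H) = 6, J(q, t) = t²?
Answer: 0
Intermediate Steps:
S(c, k) = 0 (S(c, k) = -5*c*0 = 0)
S(J(3, 2)*(5 + 1), (3 + 6)²)*r(-1) = 0*6 = 0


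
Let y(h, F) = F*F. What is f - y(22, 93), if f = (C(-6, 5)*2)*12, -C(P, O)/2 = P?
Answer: -8361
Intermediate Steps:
C(P, O) = -2*P
y(h, F) = F²
f = 288 (f = (-2*(-6)*2)*12 = (12*2)*12 = 24*12 = 288)
f - y(22, 93) = 288 - 1*93² = 288 - 1*8649 = 288 - 8649 = -8361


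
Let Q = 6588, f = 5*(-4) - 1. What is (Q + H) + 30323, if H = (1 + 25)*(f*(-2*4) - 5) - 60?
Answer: 41089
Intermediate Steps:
f = -21 (f = -20 - 1 = -21)
H = 4178 (H = (1 + 25)*(-(-42)*4 - 5) - 60 = 26*(-21*(-8) - 5) - 60 = 26*(168 - 5) - 60 = 26*163 - 60 = 4238 - 60 = 4178)
(Q + H) + 30323 = (6588 + 4178) + 30323 = 10766 + 30323 = 41089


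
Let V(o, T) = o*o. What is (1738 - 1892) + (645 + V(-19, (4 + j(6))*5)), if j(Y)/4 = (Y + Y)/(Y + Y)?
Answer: 852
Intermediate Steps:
j(Y) = 4 (j(Y) = 4*((Y + Y)/(Y + Y)) = 4*((2*Y)/((2*Y))) = 4*((1/(2*Y))*(2*Y)) = 4*1 = 4)
V(o, T) = o**2
(1738 - 1892) + (645 + V(-19, (4 + j(6))*5)) = (1738 - 1892) + (645 + (-19)**2) = -154 + (645 + 361) = -154 + 1006 = 852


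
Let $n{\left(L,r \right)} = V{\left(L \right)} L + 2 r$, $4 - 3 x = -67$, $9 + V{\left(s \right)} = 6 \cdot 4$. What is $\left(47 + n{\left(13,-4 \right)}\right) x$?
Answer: $5538$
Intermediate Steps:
$V{\left(s \right)} = 15$ ($V{\left(s \right)} = -9 + 6 \cdot 4 = -9 + 24 = 15$)
$x = \frac{71}{3}$ ($x = \frac{4}{3} - - \frac{67}{3} = \frac{4}{3} + \frac{67}{3} = \frac{71}{3} \approx 23.667$)
$n{\left(L,r \right)} = 2 r + 15 L$ ($n{\left(L,r \right)} = 15 L + 2 r = 2 r + 15 L$)
$\left(47 + n{\left(13,-4 \right)}\right) x = \left(47 + \left(2 \left(-4\right) + 15 \cdot 13\right)\right) \frac{71}{3} = \left(47 + \left(-8 + 195\right)\right) \frac{71}{3} = \left(47 + 187\right) \frac{71}{3} = 234 \cdot \frac{71}{3} = 5538$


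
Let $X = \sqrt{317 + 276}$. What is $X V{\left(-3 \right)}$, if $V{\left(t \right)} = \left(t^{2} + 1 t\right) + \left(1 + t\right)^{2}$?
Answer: $10 \sqrt{593} \approx 243.52$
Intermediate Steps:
$X = \sqrt{593} \approx 24.352$
$V{\left(t \right)} = t + t^{2} + \left(1 + t\right)^{2}$ ($V{\left(t \right)} = \left(t^{2} + t\right) + \left(1 + t\right)^{2} = \left(t + t^{2}\right) + \left(1 + t\right)^{2} = t + t^{2} + \left(1 + t\right)^{2}$)
$X V{\left(-3 \right)} = \sqrt{593} \left(-3 + \left(-3\right)^{2} + \left(1 - 3\right)^{2}\right) = \sqrt{593} \left(-3 + 9 + \left(-2\right)^{2}\right) = \sqrt{593} \left(-3 + 9 + 4\right) = \sqrt{593} \cdot 10 = 10 \sqrt{593}$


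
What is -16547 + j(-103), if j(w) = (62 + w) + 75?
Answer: -16513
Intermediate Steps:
j(w) = 137 + w
-16547 + j(-103) = -16547 + (137 - 103) = -16547 + 34 = -16513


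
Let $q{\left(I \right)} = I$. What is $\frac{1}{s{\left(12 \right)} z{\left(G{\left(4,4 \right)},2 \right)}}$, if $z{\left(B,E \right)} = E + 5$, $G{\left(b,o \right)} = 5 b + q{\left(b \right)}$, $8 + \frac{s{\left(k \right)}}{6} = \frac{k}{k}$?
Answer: $- \frac{1}{294} \approx -0.0034014$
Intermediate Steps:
$s{\left(k \right)} = -42$ ($s{\left(k \right)} = -48 + 6 \frac{k}{k} = -48 + 6 \cdot 1 = -48 + 6 = -42$)
$G{\left(b,o \right)} = 6 b$ ($G{\left(b,o \right)} = 5 b + b = 6 b$)
$z{\left(B,E \right)} = 5 + E$
$\frac{1}{s{\left(12 \right)} z{\left(G{\left(4,4 \right)},2 \right)}} = \frac{1}{\left(-42\right) \left(5 + 2\right)} = \frac{1}{\left(-42\right) 7} = \frac{1}{-294} = - \frac{1}{294}$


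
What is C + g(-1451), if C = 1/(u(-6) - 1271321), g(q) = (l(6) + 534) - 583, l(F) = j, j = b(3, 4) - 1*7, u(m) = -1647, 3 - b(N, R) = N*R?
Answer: -82742921/1272968 ≈ -65.000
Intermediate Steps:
b(N, R) = 3 - N*R
j = -16 (j = (3 - 1*3*4) - 1*7 = (3 - 12) - 7 = -9 - 7 = -16)
l(F) = -16
g(q) = -65 (g(q) = (-16 + 534) - 583 = 518 - 583 = -65)
C = -1/1272968 (C = 1/(-1647 - 1271321) = 1/(-1272968) = -1/1272968 ≈ -7.8557e-7)
C + g(-1451) = -1/1272968 - 65 = -82742921/1272968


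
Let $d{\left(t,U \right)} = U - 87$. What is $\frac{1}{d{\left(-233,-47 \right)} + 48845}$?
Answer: $\frac{1}{48711} \approx 2.0529 \cdot 10^{-5}$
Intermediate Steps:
$d{\left(t,U \right)} = -87 + U$
$\frac{1}{d{\left(-233,-47 \right)} + 48845} = \frac{1}{\left(-87 - 47\right) + 48845} = \frac{1}{-134 + 48845} = \frac{1}{48711}$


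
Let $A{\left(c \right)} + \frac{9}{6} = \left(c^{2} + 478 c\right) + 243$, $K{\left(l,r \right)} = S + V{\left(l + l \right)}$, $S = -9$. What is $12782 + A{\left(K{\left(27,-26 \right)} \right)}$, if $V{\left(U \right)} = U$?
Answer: $\frac{73117}{2} \approx 36559.0$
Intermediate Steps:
$K{\left(l,r \right)} = -9 + 2 l$ ($K{\left(l,r \right)} = -9 + \left(l + l\right) = -9 + 2 l$)
$A{\left(c \right)} = \frac{483}{2} + c^{2} + 478 c$ ($A{\left(c \right)} = - \frac{3}{2} + \left(\left(c^{2} + 478 c\right) + 243\right) = - \frac{3}{2} + \left(243 + c^{2} + 478 c\right) = \frac{483}{2} + c^{2} + 478 c$)
$12782 + A{\left(K{\left(27,-26 \right)} \right)} = 12782 + \left(\frac{483}{2} + \left(-9 + 2 \cdot 27\right)^{2} + 478 \left(-9 + 2 \cdot 27\right)\right) = 12782 + \left(\frac{483}{2} + \left(-9 + 54\right)^{2} + 478 \left(-9 + 54\right)\right) = 12782 + \left(\frac{483}{2} + 45^{2} + 478 \cdot 45\right) = 12782 + \left(\frac{483}{2} + 2025 + 21510\right) = 12782 + \frac{47553}{2} = \frac{73117}{2}$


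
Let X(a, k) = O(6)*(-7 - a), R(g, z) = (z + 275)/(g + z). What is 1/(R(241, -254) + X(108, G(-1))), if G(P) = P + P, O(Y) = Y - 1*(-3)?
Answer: -13/13476 ≈ -0.00096468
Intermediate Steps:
R(g, z) = (275 + z)/(g + z)
O(Y) = 3 + Y (O(Y) = Y + 3 = 3 + Y)
G(P) = 2*P
X(a, k) = -63 - 9*a (X(a, k) = (3 + 6)*(-7 - a) = 9*(-7 - a) = -63 - 9*a)
1/(R(241, -254) + X(108, G(-1))) = 1/((275 - 254)/(241 - 254) + (-63 - 9*108)) = 1/(21/(-13) + (-63 - 972)) = 1/(-1/13*21 - 1035) = 1/(-21/13 - 1035) = 1/(-13476/13) = -13/13476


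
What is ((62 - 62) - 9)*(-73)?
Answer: 657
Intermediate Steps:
((62 - 62) - 9)*(-73) = (0 - 9)*(-73) = -9*(-73) = 657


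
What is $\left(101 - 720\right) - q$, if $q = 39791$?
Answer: $-40410$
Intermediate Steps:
$\left(101 - 720\right) - q = \left(101 - 720\right) - 39791 = -619 - 39791 = -40410$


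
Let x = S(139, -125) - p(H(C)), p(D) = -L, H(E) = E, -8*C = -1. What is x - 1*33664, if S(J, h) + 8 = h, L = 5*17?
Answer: -33712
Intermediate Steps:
C = ⅛ (C = -⅛*(-1) = ⅛ ≈ 0.12500)
L = 85
S(J, h) = -8 + h
p(D) = -85 (p(D) = -1*85 = -85)
x = -48 (x = (-8 - 125) - 1*(-85) = -133 + 85 = -48)
x - 1*33664 = -48 - 1*33664 = -48 - 33664 = -33712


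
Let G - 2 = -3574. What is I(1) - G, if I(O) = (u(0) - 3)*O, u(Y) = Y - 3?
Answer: 3566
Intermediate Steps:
G = -3572 (G = 2 - 3574 = -3572)
u(Y) = -3 + Y
I(O) = -6*O (I(O) = ((-3 + 0) - 3)*O = (-3 - 3)*O = -6*O)
I(1) - G = -6*1 - 1*(-3572) = -6 + 3572 = 3566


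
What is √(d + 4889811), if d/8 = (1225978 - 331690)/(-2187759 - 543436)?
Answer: √36475164394704739995/2731195 ≈ 2211.3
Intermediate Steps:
d = -7154304/2731195 (d = 8*((1225978 - 331690)/(-2187759 - 543436)) = 8*(894288/(-2731195)) = 8*(894288*(-1/2731195)) = 8*(-894288/2731195) = -7154304/2731195 ≈ -2.6195)
√(d + 4889811) = √(-7154304/2731195 + 4889811) = √(13355020199841/2731195) = √36475164394704739995/2731195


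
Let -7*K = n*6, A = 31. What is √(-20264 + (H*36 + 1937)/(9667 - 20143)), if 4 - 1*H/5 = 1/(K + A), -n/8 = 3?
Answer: I*√22301100042711/33174 ≈ 142.35*I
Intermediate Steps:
n = -24 (n = -8*3 = -24)
K = 144/7 (K = -(-24)*6/7 = -⅐*(-144) = 144/7 ≈ 20.571)
H = 7185/361 (H = 20 - 5/(144/7 + 31) = 20 - 5/361/7 = 20 - 5*7/361 = 20 - 35/361 = 7185/361 ≈ 19.903)
√(-20264 + (H*36 + 1937)/(9667 - 20143)) = √(-20264 + ((7185/361)*36 + 1937)/(9667 - 20143)) = √(-20264 + (258660/361 + 1937)/(-10476)) = √(-20264 + (957917/361)*(-1/10476)) = √(-20264 - 957917/3781836) = √(-76636082621/3781836) = I*√22301100042711/33174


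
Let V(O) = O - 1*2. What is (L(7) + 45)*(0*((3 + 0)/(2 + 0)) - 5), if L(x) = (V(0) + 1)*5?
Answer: -200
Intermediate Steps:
V(O) = -2 + O (V(O) = O - 2 = -2 + O)
L(x) = -5 (L(x) = ((-2 + 0) + 1)*5 = (-2 + 1)*5 = -1*5 = -5)
(L(7) + 45)*(0*((3 + 0)/(2 + 0)) - 5) = (-5 + 45)*(0*((3 + 0)/(2 + 0)) - 5) = 40*(0*(3/2) - 5) = 40*(0 - 5) = 40*(-5) = -200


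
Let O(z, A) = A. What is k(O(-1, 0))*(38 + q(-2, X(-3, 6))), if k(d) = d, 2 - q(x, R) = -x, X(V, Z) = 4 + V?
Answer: 0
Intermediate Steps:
q(x, R) = 2 + x (q(x, R) = 2 - (-1)*x = 2 + x)
k(O(-1, 0))*(38 + q(-2, X(-3, 6))) = 0*(38 + (2 - 2)) = 0*(38 + 0) = 0*38 = 0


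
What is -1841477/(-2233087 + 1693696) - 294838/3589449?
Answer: 716761645835/215124053951 ≈ 3.3319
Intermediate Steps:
-1841477/(-2233087 + 1693696) - 294838/3589449 = -1841477/(-539391) - 294838*1/3589449 = -1841477*(-1/539391) - 294838/3589449 = 1841477/539391 - 294838/3589449 = 716761645835/215124053951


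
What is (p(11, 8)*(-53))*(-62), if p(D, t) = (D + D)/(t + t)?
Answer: 18073/4 ≈ 4518.3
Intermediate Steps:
p(D, t) = D/t (p(D, t) = (2*D)/((2*t)) = (2*D)*(1/(2*t)) = D/t)
(p(11, 8)*(-53))*(-62) = ((11/8)*(-53))*(-62) = -583/8*(-62) = 18073/4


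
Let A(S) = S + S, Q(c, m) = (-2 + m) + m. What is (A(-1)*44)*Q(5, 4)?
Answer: -528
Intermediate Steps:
Q(c, m) = -2 + 2*m
A(S) = 2*S
(A(-1)*44)*Q(5, 4) = ((2*(-1))*44)*(-2 + 2*4) = (-2*44)*(-2 + 8) = -88*6 = -528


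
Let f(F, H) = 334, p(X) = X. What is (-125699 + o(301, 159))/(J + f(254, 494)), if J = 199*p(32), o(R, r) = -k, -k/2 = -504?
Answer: -126707/6702 ≈ -18.906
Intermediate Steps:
k = 1008 (k = -2*(-504) = 1008)
o(R, r) = -1008 (o(R, r) = -1*1008 = -1008)
J = 6368 (J = 199*32 = 6368)
(-125699 + o(301, 159))/(J + f(254, 494)) = (-125699 - 1008)/(6368 + 334) = -126707/6702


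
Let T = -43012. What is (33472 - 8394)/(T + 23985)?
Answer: -25078/19027 ≈ -1.3180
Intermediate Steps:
(33472 - 8394)/(T + 23985) = (33472 - 8394)/(-43012 + 23985) = 25078/(-19027) = 25078*(-1/19027) = -25078/19027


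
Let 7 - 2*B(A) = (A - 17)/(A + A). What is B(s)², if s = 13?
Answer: 8649/676 ≈ 12.794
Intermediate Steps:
B(A) = 7/2 - (-17 + A)/(4*A) (B(A) = 7/2 - (A - 17)/(2*(A + A)) = 7/2 - (-17 + A)/(2*(2*A)) = 7/2 - (-17 + A)*1/(2*A)/2 = 7/2 - (-17 + A)/(4*A))
B(s)² = ((¼)*(17 + 13*13)/13)² = ((¼)*(1/13)*(17 + 169))² = ((¼)*(1/13)*186)² = (93/26)² = 8649/676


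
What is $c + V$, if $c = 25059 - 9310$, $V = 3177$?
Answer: $18926$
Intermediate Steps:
$c = 15749$ ($c = 25059 - 9310 = 15749$)
$c + V = 15749 + 3177 = 18926$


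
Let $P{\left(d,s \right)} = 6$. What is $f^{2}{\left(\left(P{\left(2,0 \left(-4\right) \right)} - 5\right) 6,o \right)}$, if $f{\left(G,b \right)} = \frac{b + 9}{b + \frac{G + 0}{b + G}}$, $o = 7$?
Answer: $\frac{43264}{9409} \approx 4.5982$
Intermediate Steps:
$f{\left(G,b \right)} = \frac{9 + b}{b + \frac{G}{G + b}}$
$f^{2}{\left(\left(P{\left(2,0 \left(-4\right) \right)} - 5\right) 6,o \right)} = \left(\frac{7^{2} + 9 \left(6 - 5\right) 6 + 9 \cdot 7 + \left(6 - 5\right) 6 \cdot 7}{\left(6 - 5\right) 6 + 7^{2} + \left(6 - 5\right) 6 \cdot 7}\right)^{2} = \left(\frac{49 + 9 \cdot 1 \cdot 6 + 63 + 1 \cdot 6 \cdot 7}{1 \cdot 6 + 49 + 1 \cdot 6 \cdot 7}\right)^{2} = \left(\frac{49 + 9 \cdot 6 + 63 + 6 \cdot 7}{6 + 49 + 6 \cdot 7}\right)^{2} = \left(\frac{49 + 54 + 63 + 42}{6 + 49 + 42}\right)^{2} = \left(\frac{1}{97} \cdot 208\right)^{2} = \left(\frac{208}{97}\right)^{2} = \frac{43264}{9409}$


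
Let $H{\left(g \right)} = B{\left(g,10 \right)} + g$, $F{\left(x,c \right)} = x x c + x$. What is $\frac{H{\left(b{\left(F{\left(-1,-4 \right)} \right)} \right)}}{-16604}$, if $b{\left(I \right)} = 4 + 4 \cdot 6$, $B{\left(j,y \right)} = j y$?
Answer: $- \frac{11}{593} \approx -0.01855$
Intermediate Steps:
$F{\left(x,c \right)} = x + c x^{2}$ ($F{\left(x,c \right)} = x^{2} c + x = c x^{2} + x = x + c x^{2}$)
$b{\left(I \right)} = 28$ ($b{\left(I \right)} = 4 + 24 = 28$)
$H{\left(g \right)} = 11 g$ ($H{\left(g \right)} = g 10 + g = 10 g + g = 11 g$)
$\frac{H{\left(b{\left(F{\left(-1,-4 \right)} \right)} \right)}}{-16604} = \frac{11 \cdot 28}{-16604} = 308 \left(- \frac{1}{16604}\right) = - \frac{11}{593}$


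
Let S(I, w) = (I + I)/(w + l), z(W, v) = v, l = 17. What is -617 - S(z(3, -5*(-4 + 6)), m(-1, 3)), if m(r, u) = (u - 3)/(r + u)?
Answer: -10469/17 ≈ -615.82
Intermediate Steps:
m(r, u) = (-3 + u)/(r + u)
S(I, w) = 2*I/(17 + w) (S(I, w) = (I + I)/(w + 17) = (2*I)/(17 + w) = 2*I/(17 + w))
-617 - S(z(3, -5*(-4 + 6)), m(-1, 3)) = -617 - 2*(-5*(-4 + 6))/(17 + (-3 + 3)/(-1 + 3)) = -617 - 2*(-5*2)/(17 + 0/2) = -617 - 2*(-10)/(17 + (½)*0) = -617 - 2*(-10)/(17 + 0) = -617 - 2*(-10)/17 = -617 - 1*(-20/17) = -617 + 20/17 = -10469/17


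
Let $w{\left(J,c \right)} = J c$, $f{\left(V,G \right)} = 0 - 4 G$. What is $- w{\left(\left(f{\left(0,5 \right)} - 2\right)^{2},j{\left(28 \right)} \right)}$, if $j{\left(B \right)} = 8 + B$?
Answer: $-17424$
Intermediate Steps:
$f{\left(V,G \right)} = - 4 G$
$- w{\left(\left(f{\left(0,5 \right)} - 2\right)^{2},j{\left(28 \right)} \right)} = - \left(\left(-4\right) 5 - 2\right)^{2} \left(8 + 28\right) = - \left(-20 - 2\right)^{2} \cdot 36 = - \left(-22\right)^{2} \cdot 36 = - 484 \cdot 36 = \left(-1\right) 17424 = -17424$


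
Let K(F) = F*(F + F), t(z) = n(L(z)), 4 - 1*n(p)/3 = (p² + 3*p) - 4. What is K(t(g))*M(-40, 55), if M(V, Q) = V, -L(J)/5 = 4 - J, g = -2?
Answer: -463106880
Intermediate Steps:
L(J) = -20 + 5*J (L(J) = -5*(4 - J) = -20 + 5*J)
n(p) = 24 - 9*p - 3*p² (n(p) = 12 - 3*((p² + 3*p) - 4) = 12 - 3*(-4 + p² + 3*p) = 12 + (12 - 9*p - 3*p²) = 24 - 9*p - 3*p²)
t(z) = 204 - 45*z - 3*(-20 + 5*z)² (t(z) = 24 - 9*(-20 + 5*z) - 3*(-20 + 5*z)² = 24 + (180 - 45*z) - 3*(-20 + 5*z)² = 204 - 45*z - 3*(-20 + 5*z)²)
K(F) = 2*F² (K(F) = F*(2*F) = 2*F²)
K(t(g))*M(-40, 55) = (2*(-996 - 75*(-2)² + 555*(-2))²)*(-40) = (2*(-996 - 75*4 - 1110)²)*(-40) = (2*(-996 - 300 - 1110)²)*(-40) = (2*(-2406)²)*(-40) = (2*5788836)*(-40) = 11577672*(-40) = -463106880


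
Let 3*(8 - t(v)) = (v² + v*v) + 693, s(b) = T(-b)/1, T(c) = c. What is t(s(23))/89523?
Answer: -1727/268569 ≈ -0.0064304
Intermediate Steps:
s(b) = -b (s(b) = -b/1 = -b*1 = -b)
t(v) = -223 - 2*v²/3 (t(v) = 8 - ((v² + v*v) + 693)/3 = 8 - ((v² + v²) + 693)/3 = 8 - (2*v² + 693)/3 = 8 - (693 + 2*v²)/3 = 8 + (-231 - 2*v²/3) = -223 - 2*v²/3)
t(s(23))/89523 = (-223 - 2*(-1*23)²/3)/89523 = (-223 - ⅔*(-23)²)*(1/89523) = (-223 - ⅔*529)*(1/89523) = (-223 - 1058/3)*(1/89523) = -1727/3*1/89523 = -1727/268569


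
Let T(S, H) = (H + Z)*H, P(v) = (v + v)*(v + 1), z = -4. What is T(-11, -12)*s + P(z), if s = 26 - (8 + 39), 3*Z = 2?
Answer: -2832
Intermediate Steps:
Z = ⅔ (Z = (⅓)*2 = ⅔ ≈ 0.66667)
P(v) = 2*v*(1 + v) (P(v) = (2*v)*(1 + v) = 2*v*(1 + v))
T(S, H) = H*(⅔ + H) (T(S, H) = (H + ⅔)*H = (⅔ + H)*H = H*(⅔ + H))
s = -21 (s = 26 - 1*47 = 26 - 47 = -21)
T(-11, -12)*s + P(z) = ((⅓)*(-12)*(2 + 3*(-12)))*(-21) + 2*(-4)*(1 - 4) = ((⅓)*(-12)*(2 - 36))*(-21) + 2*(-4)*(-3) = ((⅓)*(-12)*(-34))*(-21) + 24 = 136*(-21) + 24 = -2856 + 24 = -2832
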